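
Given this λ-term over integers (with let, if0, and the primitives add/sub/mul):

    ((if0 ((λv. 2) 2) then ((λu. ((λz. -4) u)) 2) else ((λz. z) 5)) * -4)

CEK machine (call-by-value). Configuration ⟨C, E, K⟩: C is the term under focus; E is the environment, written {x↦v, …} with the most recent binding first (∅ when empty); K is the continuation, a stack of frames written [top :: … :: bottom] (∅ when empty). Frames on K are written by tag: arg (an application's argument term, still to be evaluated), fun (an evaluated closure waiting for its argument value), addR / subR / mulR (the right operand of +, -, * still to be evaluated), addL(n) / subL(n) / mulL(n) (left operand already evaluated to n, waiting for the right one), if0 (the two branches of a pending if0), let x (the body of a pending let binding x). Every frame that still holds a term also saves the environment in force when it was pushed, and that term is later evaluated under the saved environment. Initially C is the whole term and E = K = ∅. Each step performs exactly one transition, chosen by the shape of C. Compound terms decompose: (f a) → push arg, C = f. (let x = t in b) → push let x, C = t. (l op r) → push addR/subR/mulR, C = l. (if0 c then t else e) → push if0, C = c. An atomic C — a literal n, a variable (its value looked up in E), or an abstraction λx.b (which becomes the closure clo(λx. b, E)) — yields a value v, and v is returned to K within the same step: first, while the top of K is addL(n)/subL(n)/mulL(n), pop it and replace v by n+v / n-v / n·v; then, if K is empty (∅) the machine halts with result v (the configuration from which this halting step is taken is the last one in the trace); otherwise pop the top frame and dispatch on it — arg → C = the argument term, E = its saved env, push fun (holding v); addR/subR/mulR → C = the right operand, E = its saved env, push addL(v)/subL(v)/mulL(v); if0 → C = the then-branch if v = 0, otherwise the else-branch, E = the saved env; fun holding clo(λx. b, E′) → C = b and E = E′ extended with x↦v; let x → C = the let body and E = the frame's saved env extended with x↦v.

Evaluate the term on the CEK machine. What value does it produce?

t=0: [C=((if0 ((λv. 2) 2) then ((λu. ((λz. -4) u)) 2) else ((λz. z) 5)) * -4) | E=∅ | K=∅]
t=1: [C=(if0 ((λv. 2) 2) then ((λu. ((λz. -4) u)) 2) else ((λz. z) 5)) | E=∅ | K=[mulR]]
t=2: [C=((λv. 2) 2) | E=∅ | K=[if0 :: mulR]]
t=3: [C=(λv. 2) | E=∅ | K=[arg :: if0 :: mulR]]
t=4: [C=2 | E=∅ | K=[fun :: if0 :: mulR]]
t=5: [C=2 | E={v↦2} | K=[if0 :: mulR]]
t=6: [C=((λz. z) 5) | E=∅ | K=[mulR]]
t=7: [C=(λz. z) | E=∅ | K=[arg :: mulR]]
t=8: [C=5 | E=∅ | K=[fun :: mulR]]
t=9: [C=z | E={z↦5} | K=[mulR]]
t=10: [C=-4 | E=∅ | K=[mulL(5)]]
→ final value -20

Answer: -20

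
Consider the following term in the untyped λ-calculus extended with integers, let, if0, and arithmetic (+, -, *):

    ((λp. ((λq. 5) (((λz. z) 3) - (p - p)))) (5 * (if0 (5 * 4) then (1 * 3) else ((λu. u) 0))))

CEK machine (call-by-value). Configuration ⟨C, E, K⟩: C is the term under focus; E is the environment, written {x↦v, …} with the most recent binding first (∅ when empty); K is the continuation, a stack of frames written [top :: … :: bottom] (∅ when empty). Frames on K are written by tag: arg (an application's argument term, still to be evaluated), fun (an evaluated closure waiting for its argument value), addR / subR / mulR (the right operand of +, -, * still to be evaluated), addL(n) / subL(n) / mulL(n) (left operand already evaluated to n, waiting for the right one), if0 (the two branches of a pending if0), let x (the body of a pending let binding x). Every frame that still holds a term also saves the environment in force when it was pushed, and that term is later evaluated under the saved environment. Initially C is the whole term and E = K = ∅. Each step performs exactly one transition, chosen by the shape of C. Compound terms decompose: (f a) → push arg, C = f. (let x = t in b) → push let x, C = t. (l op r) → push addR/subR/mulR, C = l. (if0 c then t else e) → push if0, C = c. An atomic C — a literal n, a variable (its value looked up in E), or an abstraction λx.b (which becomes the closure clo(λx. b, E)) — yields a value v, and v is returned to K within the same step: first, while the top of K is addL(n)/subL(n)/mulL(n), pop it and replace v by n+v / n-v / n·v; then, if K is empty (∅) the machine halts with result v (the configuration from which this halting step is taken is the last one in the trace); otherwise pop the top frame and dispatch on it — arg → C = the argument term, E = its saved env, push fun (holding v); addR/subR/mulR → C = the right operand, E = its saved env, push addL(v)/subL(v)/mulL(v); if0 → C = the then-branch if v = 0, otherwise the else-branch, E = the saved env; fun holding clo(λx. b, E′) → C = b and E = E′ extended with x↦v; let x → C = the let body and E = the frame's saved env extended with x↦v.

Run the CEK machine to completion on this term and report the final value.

step 0: ⟨C=((λp. ((λq. 5) (((λz. z) 3) - (p - p)))) (5 * (if0 (5 * 4) then (1 * 3) else ((λu. u) 0)))); E=∅; K=∅⟩
step 1: ⟨C=(λp. ((λq. 5) (((λz. z) 3) - (p - p)))); E=∅; K=[arg]⟩
step 2: ⟨C=(5 * (if0 (5 * 4) then (1 * 3) else ((λu. u) 0))); E=∅; K=[fun]⟩
step 3: ⟨C=5; E=∅; K=[mulR :: fun]⟩
step 4: ⟨C=(if0 (5 * 4) then (1 * 3) else ((λu. u) 0)); E=∅; K=[mulL(5) :: fun]⟩
step 5: ⟨C=(5 * 4); E=∅; K=[if0 :: mulL(5) :: fun]⟩
step 6: ⟨C=5; E=∅; K=[mulR :: if0 :: mulL(5) :: fun]⟩
step 7: ⟨C=4; E=∅; K=[mulL(5) :: if0 :: mulL(5) :: fun]⟩
step 8: ⟨C=((λu. u) 0); E=∅; K=[mulL(5) :: fun]⟩
step 9: ⟨C=(λu. u); E=∅; K=[arg :: mulL(5) :: fun]⟩
step 10: ⟨C=0; E=∅; K=[fun :: mulL(5) :: fun]⟩
step 11: ⟨C=u; E={u↦0}; K=[mulL(5) :: fun]⟩
step 12: ⟨C=((λq. 5) (((λz. z) 3) - (p - p))); E={p↦0}; K=∅⟩
step 13: ⟨C=(λq. 5); E={p↦0}; K=[arg]⟩
step 14: ⟨C=(((λz. z) 3) - (p - p)); E={p↦0}; K=[fun]⟩
step 15: ⟨C=((λz. z) 3); E={p↦0}; K=[subR :: fun]⟩
step 16: ⟨C=(λz. z); E={p↦0}; K=[arg :: subR :: fun]⟩
step 17: ⟨C=3; E={p↦0}; K=[fun :: subR :: fun]⟩
step 18: ⟨C=z; E={z↦3, p↦0}; K=[subR :: fun]⟩
step 19: ⟨C=(p - p); E={p↦0}; K=[subL(3) :: fun]⟩
step 20: ⟨C=p; E={p↦0}; K=[subR :: subL(3) :: fun]⟩
step 21: ⟨C=p; E={p↦0}; K=[subL(0) :: subL(3) :: fun]⟩
step 22: ⟨C=5; E={q↦3, p↦0}; K=∅⟩
→ final value 5

Answer: 5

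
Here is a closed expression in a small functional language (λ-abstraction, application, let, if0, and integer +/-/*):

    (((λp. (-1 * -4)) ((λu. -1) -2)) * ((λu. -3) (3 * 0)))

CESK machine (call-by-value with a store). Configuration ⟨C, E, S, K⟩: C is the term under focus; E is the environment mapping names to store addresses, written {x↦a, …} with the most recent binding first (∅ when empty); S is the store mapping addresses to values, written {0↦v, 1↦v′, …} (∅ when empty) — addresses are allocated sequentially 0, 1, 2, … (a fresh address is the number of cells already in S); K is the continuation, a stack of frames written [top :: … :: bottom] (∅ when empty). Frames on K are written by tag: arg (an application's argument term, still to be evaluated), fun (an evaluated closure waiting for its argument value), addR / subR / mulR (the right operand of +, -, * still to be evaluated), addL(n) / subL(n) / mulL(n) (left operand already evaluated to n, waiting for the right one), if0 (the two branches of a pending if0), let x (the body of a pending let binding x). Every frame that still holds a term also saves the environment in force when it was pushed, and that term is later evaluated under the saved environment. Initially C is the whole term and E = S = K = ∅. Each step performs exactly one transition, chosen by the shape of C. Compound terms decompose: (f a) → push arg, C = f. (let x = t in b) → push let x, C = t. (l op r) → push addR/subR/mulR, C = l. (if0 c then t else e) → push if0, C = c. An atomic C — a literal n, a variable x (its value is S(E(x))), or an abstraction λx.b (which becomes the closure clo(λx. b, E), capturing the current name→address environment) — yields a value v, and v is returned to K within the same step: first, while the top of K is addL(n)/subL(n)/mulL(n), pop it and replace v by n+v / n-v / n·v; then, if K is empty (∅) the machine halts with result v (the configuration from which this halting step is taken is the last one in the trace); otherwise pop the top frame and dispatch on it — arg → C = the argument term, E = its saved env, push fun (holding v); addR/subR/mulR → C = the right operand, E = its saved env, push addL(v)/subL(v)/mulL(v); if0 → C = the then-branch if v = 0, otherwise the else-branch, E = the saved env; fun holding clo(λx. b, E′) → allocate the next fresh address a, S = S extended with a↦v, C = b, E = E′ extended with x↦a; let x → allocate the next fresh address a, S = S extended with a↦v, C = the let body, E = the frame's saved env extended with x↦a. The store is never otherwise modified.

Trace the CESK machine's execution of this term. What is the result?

Answer: -12

Derivation:
[0] ⟨C=(((λp. (-1 * -4)) ((λu. -1) -2)) * ((λu. -3) (3 * 0))); E=∅; S=∅; K=∅⟩
[1] ⟨C=((λp. (-1 * -4)) ((λu. -1) -2)); E=∅; S=∅; K=[mulR]⟩
[2] ⟨C=(λp. (-1 * -4)); E=∅; S=∅; K=[arg :: mulR]⟩
[3] ⟨C=((λu. -1) -2); E=∅; S=∅; K=[fun :: mulR]⟩
[4] ⟨C=(λu. -1); E=∅; S=∅; K=[arg :: fun :: mulR]⟩
[5] ⟨C=-2; E=∅; S=∅; K=[fun :: fun :: mulR]⟩
[6] ⟨C=-1; E={u↦0}; S={0↦-2}; K=[fun :: mulR]⟩
[7] ⟨C=(-1 * -4); E={p↦1}; S={0↦-2, 1↦-1}; K=[mulR]⟩
[8] ⟨C=-1; E={p↦1}; S={0↦-2, 1↦-1}; K=[mulR :: mulR]⟩
[9] ⟨C=-4; E={p↦1}; S={0↦-2, 1↦-1}; K=[mulL(-1) :: mulR]⟩
[10] ⟨C=((λu. -3) (3 * 0)); E=∅; S={0↦-2, 1↦-1}; K=[mulL(4)]⟩
[11] ⟨C=(λu. -3); E=∅; S={0↦-2, 1↦-1}; K=[arg :: mulL(4)]⟩
[12] ⟨C=(3 * 0); E=∅; S={0↦-2, 1↦-1}; K=[fun :: mulL(4)]⟩
[13] ⟨C=3; E=∅; S={0↦-2, 1↦-1}; K=[mulR :: fun :: mulL(4)]⟩
[14] ⟨C=0; E=∅; S={0↦-2, 1↦-1}; K=[mulL(3) :: fun :: mulL(4)]⟩
[15] ⟨C=-3; E={u↦2}; S={0↦-2, 1↦-1, 2↦0}; K=[mulL(4)]⟩
→ final value -12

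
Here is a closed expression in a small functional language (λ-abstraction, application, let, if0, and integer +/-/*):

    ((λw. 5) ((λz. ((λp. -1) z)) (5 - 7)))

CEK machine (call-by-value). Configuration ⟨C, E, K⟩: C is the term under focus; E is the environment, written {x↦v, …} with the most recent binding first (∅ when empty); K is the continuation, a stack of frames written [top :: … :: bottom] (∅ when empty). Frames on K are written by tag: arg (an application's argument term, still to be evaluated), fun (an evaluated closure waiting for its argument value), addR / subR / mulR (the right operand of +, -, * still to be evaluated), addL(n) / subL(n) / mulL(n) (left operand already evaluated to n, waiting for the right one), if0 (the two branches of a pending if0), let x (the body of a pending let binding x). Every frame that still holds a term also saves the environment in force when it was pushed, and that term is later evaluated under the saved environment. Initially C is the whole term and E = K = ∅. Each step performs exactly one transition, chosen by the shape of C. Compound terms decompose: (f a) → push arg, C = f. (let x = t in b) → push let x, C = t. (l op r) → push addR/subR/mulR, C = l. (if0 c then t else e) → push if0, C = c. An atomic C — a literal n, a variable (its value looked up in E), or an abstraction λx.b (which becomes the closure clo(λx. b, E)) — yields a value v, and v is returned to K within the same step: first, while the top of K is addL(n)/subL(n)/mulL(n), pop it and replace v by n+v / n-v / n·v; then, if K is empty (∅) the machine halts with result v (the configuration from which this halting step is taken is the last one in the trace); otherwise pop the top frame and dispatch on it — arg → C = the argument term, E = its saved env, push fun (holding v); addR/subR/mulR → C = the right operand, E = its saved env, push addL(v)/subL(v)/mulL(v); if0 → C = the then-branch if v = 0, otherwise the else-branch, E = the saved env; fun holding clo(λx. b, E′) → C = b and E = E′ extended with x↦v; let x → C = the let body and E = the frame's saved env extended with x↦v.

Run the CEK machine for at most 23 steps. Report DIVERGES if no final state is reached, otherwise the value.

t=0: <C=((λw. 5) ((λz. ((λp. -1) z)) (5 - 7))), E=∅, K=∅>
t=1: <C=(λw. 5), E=∅, K=[arg]>
t=2: <C=((λz. ((λp. -1) z)) (5 - 7)), E=∅, K=[fun]>
t=3: <C=(λz. ((λp. -1) z)), E=∅, K=[arg :: fun]>
t=4: <C=(5 - 7), E=∅, K=[fun :: fun]>
t=5: <C=5, E=∅, K=[subR :: fun :: fun]>
t=6: <C=7, E=∅, K=[subL(5) :: fun :: fun]>
t=7: <C=((λp. -1) z), E={z↦-2}, K=[fun]>
t=8: <C=(λp. -1), E={z↦-2}, K=[arg :: fun]>
t=9: <C=z, E={z↦-2}, K=[fun :: fun]>
t=10: <C=-1, E={p↦-2, z↦-2}, K=[fun]>
t=11: <C=5, E={w↦-1}, K=∅>
→ final value 5

Answer: 5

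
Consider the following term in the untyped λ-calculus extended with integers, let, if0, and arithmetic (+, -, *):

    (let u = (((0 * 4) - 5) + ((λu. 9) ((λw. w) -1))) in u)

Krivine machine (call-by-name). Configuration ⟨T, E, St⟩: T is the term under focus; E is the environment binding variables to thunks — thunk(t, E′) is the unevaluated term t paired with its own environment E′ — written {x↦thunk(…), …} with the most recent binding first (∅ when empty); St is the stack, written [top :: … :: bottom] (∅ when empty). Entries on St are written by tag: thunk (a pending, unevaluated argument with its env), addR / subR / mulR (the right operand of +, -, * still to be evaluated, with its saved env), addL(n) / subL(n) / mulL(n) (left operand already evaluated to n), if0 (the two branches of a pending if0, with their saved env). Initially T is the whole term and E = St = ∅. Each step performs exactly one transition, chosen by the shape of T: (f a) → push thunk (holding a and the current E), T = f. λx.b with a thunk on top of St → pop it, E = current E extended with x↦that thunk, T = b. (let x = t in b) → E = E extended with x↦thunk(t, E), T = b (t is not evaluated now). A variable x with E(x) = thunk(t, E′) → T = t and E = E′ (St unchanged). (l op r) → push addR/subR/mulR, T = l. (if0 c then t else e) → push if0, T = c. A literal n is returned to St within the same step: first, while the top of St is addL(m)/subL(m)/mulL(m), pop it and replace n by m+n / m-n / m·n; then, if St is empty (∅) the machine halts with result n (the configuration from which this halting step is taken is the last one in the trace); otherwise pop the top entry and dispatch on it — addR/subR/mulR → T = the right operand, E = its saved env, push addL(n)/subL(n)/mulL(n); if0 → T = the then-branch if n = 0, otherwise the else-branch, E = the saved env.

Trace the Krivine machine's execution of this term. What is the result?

Answer: 4

Machine steps:
t=0: ⟨T=(let u = (((0 * 4) - 5) + ((λu. 9) ((λw. w) -1))) in u); E=∅; St=∅⟩
t=1: ⟨T=u; E={u↦thunk((((0 * 4) - 5) + ((λu. 9) ((λw. w) -1))), ∅)}; St=∅⟩
t=2: ⟨T=(((0 * 4) - 5) + ((λu. 9) ((λw. w) -1))); E=∅; St=∅⟩
t=3: ⟨T=((0 * 4) - 5); E=∅; St=[addR]⟩
t=4: ⟨T=(0 * 4); E=∅; St=[subR :: addR]⟩
t=5: ⟨T=0; E=∅; St=[mulR :: subR :: addR]⟩
t=6: ⟨T=4; E=∅; St=[mulL(0) :: subR :: addR]⟩
t=7: ⟨T=5; E=∅; St=[subL(0) :: addR]⟩
t=8: ⟨T=((λu. 9) ((λw. w) -1)); E=∅; St=[addL(-5)]⟩
t=9: ⟨T=(λu. 9); E=∅; St=[thunk :: addL(-5)]⟩
t=10: ⟨T=9; E={u↦thunk(((λw. w) -1), ∅)}; St=[addL(-5)]⟩
→ final value 4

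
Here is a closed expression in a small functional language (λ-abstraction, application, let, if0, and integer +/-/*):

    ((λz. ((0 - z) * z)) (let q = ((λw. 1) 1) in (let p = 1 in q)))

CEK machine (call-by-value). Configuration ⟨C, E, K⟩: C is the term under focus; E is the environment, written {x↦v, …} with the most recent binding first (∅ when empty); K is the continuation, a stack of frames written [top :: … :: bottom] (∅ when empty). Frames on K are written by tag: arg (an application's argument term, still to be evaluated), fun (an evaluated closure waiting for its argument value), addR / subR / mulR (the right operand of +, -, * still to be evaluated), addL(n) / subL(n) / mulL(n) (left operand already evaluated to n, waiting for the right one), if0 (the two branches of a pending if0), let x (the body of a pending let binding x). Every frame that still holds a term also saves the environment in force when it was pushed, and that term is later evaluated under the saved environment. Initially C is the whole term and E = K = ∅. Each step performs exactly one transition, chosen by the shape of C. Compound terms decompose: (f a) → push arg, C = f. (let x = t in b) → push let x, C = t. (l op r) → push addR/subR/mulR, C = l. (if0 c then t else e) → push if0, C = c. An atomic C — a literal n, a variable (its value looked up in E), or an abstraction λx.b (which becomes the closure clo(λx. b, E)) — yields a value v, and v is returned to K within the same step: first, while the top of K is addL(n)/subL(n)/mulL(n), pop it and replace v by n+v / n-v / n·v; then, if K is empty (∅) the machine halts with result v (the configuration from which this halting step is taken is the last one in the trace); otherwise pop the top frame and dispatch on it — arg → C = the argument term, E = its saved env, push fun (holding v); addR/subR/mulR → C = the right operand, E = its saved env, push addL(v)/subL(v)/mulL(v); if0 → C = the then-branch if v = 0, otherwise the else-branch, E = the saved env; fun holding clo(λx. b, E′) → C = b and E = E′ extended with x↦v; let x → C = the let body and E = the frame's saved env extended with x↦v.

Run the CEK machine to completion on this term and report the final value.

Answer: -1

Machine steps:
step 0: ⟨C=((λz. ((0 - z) * z)) (let q = ((λw. 1) 1) in (let p = 1 in q))); E=∅; K=∅⟩
step 1: ⟨C=(λz. ((0 - z) * z)); E=∅; K=[arg]⟩
step 2: ⟨C=(let q = ((λw. 1) 1) in (let p = 1 in q)); E=∅; K=[fun]⟩
step 3: ⟨C=((λw. 1) 1); E=∅; K=[let q :: fun]⟩
step 4: ⟨C=(λw. 1); E=∅; K=[arg :: let q :: fun]⟩
step 5: ⟨C=1; E=∅; K=[fun :: let q :: fun]⟩
step 6: ⟨C=1; E={w↦1}; K=[let q :: fun]⟩
step 7: ⟨C=(let p = 1 in q); E={q↦1}; K=[fun]⟩
step 8: ⟨C=1; E={q↦1}; K=[let p :: fun]⟩
step 9: ⟨C=q; E={p↦1, q↦1}; K=[fun]⟩
step 10: ⟨C=((0 - z) * z); E={z↦1}; K=∅⟩
step 11: ⟨C=(0 - z); E={z↦1}; K=[mulR]⟩
step 12: ⟨C=0; E={z↦1}; K=[subR :: mulR]⟩
step 13: ⟨C=z; E={z↦1}; K=[subL(0) :: mulR]⟩
step 14: ⟨C=z; E={z↦1}; K=[mulL(-1)]⟩
→ final value -1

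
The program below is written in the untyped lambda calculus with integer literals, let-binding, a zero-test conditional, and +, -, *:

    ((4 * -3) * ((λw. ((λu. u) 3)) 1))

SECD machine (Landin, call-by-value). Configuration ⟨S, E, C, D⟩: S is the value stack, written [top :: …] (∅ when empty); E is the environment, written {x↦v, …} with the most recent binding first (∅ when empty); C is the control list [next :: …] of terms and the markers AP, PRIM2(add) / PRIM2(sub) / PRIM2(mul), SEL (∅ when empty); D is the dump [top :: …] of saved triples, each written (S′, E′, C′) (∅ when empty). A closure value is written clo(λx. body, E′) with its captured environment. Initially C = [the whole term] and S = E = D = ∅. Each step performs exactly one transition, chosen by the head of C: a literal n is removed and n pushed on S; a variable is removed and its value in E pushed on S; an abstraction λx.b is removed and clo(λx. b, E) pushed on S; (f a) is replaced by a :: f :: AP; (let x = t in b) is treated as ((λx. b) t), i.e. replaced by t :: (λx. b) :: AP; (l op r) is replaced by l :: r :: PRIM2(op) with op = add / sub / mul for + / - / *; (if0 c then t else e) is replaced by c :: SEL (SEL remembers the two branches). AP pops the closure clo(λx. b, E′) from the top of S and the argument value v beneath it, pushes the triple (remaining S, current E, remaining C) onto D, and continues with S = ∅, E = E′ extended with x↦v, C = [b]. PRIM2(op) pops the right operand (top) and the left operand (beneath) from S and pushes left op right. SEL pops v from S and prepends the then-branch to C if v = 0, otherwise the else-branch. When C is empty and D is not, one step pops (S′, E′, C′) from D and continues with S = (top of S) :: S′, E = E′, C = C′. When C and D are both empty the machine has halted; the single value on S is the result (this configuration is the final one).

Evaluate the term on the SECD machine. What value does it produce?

t=0: <S=∅, E=∅, C=[((4 * -3) * ((λw. ((λu. u) 3)) 1))], D=∅>
t=1: <S=∅, E=∅, C=[(4 * -3) :: ((λw. ((λu. u) 3)) 1) :: PRIM2(mul)], D=∅>
t=2: <S=∅, E=∅, C=[4 :: -3 :: PRIM2(mul) :: ((λw. ((λu. u) 3)) 1) :: PRIM2(mul)], D=∅>
t=3: <S=[4], E=∅, C=[-3 :: PRIM2(mul) :: ((λw. ((λu. u) 3)) 1) :: PRIM2(mul)], D=∅>
t=4: <S=[-3 :: 4], E=∅, C=[PRIM2(mul) :: ((λw. ((λu. u) 3)) 1) :: PRIM2(mul)], D=∅>
t=5: <S=[-12], E=∅, C=[((λw. ((λu. u) 3)) 1) :: PRIM2(mul)], D=∅>
t=6: <S=[-12], E=∅, C=[1 :: (λw. ((λu. u) 3)) :: AP :: PRIM2(mul)], D=∅>
t=7: <S=[1 :: -12], E=∅, C=[(λw. ((λu. u) 3)) :: AP :: PRIM2(mul)], D=∅>
t=8: <S=[clo(λw. ((λu. u) 3), ∅) :: 1 :: -12], E=∅, C=[AP :: PRIM2(mul)], D=∅>
t=9: <S=∅, E={w↦1}, C=[((λu. u) 3)], D=[([-12], ∅, [PRIM2(mul)])]>
t=10: <S=∅, E={w↦1}, C=[3 :: (λu. u) :: AP], D=[([-12], ∅, [PRIM2(mul)])]>
t=11: <S=[3], E={w↦1}, C=[(λu. u) :: AP], D=[([-12], ∅, [PRIM2(mul)])]>
t=12: <S=[clo(λu. u, {w↦1}) :: 3], E={w↦1}, C=[AP], D=[([-12], ∅, [PRIM2(mul)])]>
t=13: <S=∅, E={u↦3, w↦1}, C=[u], D=[(∅, {w↦1}, ∅) :: ([-12], ∅, [PRIM2(mul)])]>
t=14: <S=[3], E={u↦3, w↦1}, C=∅, D=[(∅, {w↦1}, ∅) :: ([-12], ∅, [PRIM2(mul)])]>
t=15: <S=[3], E={w↦1}, C=∅, D=[([-12], ∅, [PRIM2(mul)])]>
t=16: <S=[3 :: -12], E=∅, C=[PRIM2(mul)], D=∅>
t=17: <S=[-36], E=∅, C=∅, D=∅>
→ final value -36

Answer: -36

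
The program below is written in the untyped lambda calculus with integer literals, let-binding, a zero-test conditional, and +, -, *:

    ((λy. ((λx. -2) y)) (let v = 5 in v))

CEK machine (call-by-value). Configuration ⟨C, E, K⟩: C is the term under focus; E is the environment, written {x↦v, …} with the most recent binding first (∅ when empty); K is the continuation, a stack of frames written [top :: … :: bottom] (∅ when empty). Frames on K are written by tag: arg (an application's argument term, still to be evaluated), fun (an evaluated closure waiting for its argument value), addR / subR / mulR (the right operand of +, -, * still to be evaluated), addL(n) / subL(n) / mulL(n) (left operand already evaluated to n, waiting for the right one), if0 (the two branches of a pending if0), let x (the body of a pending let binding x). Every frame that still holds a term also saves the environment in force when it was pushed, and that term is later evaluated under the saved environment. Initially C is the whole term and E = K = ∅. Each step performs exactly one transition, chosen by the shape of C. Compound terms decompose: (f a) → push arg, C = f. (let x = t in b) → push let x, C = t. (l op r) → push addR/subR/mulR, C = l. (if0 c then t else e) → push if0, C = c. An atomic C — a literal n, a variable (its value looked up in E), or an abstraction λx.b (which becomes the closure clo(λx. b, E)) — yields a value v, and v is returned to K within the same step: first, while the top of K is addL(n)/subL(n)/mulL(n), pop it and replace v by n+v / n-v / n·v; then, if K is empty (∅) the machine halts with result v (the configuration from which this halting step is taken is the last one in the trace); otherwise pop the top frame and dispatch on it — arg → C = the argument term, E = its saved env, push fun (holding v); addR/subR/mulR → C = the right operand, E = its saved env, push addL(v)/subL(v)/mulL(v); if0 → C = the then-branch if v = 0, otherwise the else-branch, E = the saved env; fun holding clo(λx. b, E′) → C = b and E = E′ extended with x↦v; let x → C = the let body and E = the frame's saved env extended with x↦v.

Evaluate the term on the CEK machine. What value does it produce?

Answer: -2

Derivation:
[0] <C=((λy. ((λx. -2) y)) (let v = 5 in v)), E=∅, K=∅>
[1] <C=(λy. ((λx. -2) y)), E=∅, K=[arg]>
[2] <C=(let v = 5 in v), E=∅, K=[fun]>
[3] <C=5, E=∅, K=[let v :: fun]>
[4] <C=v, E={v↦5}, K=[fun]>
[5] <C=((λx. -2) y), E={y↦5}, K=∅>
[6] <C=(λx. -2), E={y↦5}, K=[arg]>
[7] <C=y, E={y↦5}, K=[fun]>
[8] <C=-2, E={x↦5, y↦5}, K=∅>
→ final value -2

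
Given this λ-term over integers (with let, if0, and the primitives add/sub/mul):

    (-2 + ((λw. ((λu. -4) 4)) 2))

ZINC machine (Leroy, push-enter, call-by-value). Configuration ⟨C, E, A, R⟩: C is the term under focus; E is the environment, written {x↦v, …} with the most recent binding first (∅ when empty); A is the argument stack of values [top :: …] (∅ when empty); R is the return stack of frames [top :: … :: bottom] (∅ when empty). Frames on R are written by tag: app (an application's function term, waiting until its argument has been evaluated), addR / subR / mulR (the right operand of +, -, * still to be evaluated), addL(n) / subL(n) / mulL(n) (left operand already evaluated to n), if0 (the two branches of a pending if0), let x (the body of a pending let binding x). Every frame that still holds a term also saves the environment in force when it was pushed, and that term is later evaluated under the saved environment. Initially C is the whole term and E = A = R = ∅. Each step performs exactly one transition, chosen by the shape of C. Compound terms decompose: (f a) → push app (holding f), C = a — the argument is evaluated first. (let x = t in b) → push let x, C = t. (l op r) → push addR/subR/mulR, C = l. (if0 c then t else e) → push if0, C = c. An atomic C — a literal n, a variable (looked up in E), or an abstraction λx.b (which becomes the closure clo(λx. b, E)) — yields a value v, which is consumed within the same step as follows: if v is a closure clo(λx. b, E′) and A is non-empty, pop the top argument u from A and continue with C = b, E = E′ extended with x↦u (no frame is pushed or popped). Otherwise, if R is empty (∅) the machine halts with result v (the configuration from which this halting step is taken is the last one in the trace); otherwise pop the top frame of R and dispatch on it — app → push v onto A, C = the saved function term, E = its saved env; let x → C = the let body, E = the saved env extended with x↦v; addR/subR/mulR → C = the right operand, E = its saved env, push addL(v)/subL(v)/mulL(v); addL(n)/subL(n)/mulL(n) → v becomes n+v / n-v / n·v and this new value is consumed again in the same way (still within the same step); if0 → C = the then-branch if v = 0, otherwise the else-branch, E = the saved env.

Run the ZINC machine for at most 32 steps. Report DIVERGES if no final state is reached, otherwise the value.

t=0: ⟨C=(-2 + ((λw. ((λu. -4) 4)) 2)); E=∅; A=∅; R=∅⟩
t=1: ⟨C=-2; E=∅; A=∅; R=[addR]⟩
t=2: ⟨C=((λw. ((λu. -4) 4)) 2); E=∅; A=∅; R=[addL(-2)]⟩
t=3: ⟨C=2; E=∅; A=∅; R=[app :: addL(-2)]⟩
t=4: ⟨C=(λw. ((λu. -4) 4)); E=∅; A=[2]; R=[addL(-2)]⟩
t=5: ⟨C=((λu. -4) 4); E={w↦2}; A=∅; R=[addL(-2)]⟩
t=6: ⟨C=4; E={w↦2}; A=∅; R=[app :: addL(-2)]⟩
t=7: ⟨C=(λu. -4); E={w↦2}; A=[4]; R=[addL(-2)]⟩
t=8: ⟨C=-4; E={u↦4, w↦2}; A=∅; R=[addL(-2)]⟩
→ final value -6

Answer: -6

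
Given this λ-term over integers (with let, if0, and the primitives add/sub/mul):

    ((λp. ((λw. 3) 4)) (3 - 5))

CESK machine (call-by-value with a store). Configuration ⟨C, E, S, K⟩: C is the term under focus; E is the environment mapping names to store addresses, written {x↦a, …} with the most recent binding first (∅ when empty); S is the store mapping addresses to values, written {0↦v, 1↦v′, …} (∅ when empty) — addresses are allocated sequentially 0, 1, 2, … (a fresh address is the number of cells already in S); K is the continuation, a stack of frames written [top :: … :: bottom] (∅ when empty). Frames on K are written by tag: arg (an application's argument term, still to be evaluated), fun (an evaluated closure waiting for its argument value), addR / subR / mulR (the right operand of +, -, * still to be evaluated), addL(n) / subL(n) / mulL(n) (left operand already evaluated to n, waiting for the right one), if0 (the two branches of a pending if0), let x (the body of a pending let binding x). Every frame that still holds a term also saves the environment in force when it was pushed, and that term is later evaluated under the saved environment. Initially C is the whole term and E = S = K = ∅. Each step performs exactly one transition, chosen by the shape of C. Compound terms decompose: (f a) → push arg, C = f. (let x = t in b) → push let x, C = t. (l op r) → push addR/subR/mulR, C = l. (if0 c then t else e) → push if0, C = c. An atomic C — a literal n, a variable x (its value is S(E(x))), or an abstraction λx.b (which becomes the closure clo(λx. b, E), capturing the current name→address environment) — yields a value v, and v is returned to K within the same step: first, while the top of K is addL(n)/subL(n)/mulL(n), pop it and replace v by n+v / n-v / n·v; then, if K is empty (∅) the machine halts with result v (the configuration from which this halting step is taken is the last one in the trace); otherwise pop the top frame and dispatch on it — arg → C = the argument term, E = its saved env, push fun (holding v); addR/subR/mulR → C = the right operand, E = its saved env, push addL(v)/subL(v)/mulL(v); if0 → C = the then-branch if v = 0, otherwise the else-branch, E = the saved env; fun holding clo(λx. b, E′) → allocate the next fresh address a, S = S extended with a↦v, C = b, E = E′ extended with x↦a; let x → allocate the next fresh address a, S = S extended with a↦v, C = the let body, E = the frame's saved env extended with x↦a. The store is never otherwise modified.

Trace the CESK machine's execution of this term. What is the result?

Answer: 3

Execution trace:
[0] ⟨C=((λp. ((λw. 3) 4)) (3 - 5)); E=∅; S=∅; K=∅⟩
[1] ⟨C=(λp. ((λw. 3) 4)); E=∅; S=∅; K=[arg]⟩
[2] ⟨C=(3 - 5); E=∅; S=∅; K=[fun]⟩
[3] ⟨C=3; E=∅; S=∅; K=[subR :: fun]⟩
[4] ⟨C=5; E=∅; S=∅; K=[subL(3) :: fun]⟩
[5] ⟨C=((λw. 3) 4); E={p↦0}; S={0↦-2}; K=∅⟩
[6] ⟨C=(λw. 3); E={p↦0}; S={0↦-2}; K=[arg]⟩
[7] ⟨C=4; E={p↦0}; S={0↦-2}; K=[fun]⟩
[8] ⟨C=3; E={w↦1, p↦0}; S={0↦-2, 1↦4}; K=∅⟩
→ final value 3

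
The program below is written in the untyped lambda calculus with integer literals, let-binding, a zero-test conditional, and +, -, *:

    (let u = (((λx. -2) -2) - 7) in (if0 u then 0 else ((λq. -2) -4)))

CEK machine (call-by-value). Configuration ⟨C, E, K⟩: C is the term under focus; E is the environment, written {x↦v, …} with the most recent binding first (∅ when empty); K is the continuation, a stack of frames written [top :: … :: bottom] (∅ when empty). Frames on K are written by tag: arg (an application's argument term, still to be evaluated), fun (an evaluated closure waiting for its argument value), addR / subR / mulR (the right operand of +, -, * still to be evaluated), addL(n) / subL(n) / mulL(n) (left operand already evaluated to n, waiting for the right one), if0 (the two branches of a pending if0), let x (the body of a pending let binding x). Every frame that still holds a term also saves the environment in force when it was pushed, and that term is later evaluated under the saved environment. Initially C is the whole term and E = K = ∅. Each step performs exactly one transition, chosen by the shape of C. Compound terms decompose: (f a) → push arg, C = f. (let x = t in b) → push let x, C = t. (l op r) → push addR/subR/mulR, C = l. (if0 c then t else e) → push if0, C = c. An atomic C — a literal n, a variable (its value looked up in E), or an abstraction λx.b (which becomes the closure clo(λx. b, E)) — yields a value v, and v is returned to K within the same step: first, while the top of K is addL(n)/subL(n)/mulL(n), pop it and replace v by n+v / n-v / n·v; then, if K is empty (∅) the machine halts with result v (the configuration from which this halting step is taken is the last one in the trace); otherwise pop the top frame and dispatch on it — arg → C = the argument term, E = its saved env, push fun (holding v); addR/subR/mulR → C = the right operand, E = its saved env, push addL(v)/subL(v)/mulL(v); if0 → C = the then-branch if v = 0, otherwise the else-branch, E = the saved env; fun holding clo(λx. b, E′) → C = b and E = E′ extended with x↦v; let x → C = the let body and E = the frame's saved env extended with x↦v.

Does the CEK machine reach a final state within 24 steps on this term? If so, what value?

Answer: -2

Machine steps:
step 0: ⟨C=(let u = (((λx. -2) -2) - 7) in (if0 u then 0 else ((λq. -2) -4))); E=∅; K=∅⟩
step 1: ⟨C=(((λx. -2) -2) - 7); E=∅; K=[let u]⟩
step 2: ⟨C=((λx. -2) -2); E=∅; K=[subR :: let u]⟩
step 3: ⟨C=(λx. -2); E=∅; K=[arg :: subR :: let u]⟩
step 4: ⟨C=-2; E=∅; K=[fun :: subR :: let u]⟩
step 5: ⟨C=-2; E={x↦-2}; K=[subR :: let u]⟩
step 6: ⟨C=7; E=∅; K=[subL(-2) :: let u]⟩
step 7: ⟨C=(if0 u then 0 else ((λq. -2) -4)); E={u↦-9}; K=∅⟩
step 8: ⟨C=u; E={u↦-9}; K=[if0]⟩
step 9: ⟨C=((λq. -2) -4); E={u↦-9}; K=∅⟩
step 10: ⟨C=(λq. -2); E={u↦-9}; K=[arg]⟩
step 11: ⟨C=-4; E={u↦-9}; K=[fun]⟩
step 12: ⟨C=-2; E={q↦-4, u↦-9}; K=∅⟩
→ final value -2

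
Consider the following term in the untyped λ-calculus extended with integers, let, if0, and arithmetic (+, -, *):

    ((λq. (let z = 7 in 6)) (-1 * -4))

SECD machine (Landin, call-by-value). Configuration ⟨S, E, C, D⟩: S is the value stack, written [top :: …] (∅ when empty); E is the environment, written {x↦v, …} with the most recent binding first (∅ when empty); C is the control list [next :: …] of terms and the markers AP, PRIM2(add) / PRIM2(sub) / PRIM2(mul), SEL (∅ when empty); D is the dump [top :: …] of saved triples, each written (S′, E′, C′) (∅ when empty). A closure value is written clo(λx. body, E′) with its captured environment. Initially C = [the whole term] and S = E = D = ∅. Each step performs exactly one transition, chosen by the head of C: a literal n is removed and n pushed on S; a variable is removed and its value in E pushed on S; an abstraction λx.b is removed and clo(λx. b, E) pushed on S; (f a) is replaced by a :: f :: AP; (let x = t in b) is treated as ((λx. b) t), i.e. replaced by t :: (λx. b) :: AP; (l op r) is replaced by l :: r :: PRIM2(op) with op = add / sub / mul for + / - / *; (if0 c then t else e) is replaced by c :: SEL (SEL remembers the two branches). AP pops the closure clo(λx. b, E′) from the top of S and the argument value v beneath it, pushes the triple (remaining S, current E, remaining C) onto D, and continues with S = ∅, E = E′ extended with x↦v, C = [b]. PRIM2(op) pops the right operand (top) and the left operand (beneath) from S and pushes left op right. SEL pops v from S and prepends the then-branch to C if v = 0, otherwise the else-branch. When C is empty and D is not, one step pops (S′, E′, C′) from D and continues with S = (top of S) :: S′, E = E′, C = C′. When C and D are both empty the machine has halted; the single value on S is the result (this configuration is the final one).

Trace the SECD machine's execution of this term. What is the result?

step 0: [S=∅ | E=∅ | C=[((λq. (let z = 7 in 6)) (-1 * -4))] | D=∅]
step 1: [S=∅ | E=∅ | C=[(-1 * -4) :: (λq. (let z = 7 in 6)) :: AP] | D=∅]
step 2: [S=∅ | E=∅ | C=[-1 :: -4 :: PRIM2(mul) :: (λq. (let z = 7 in 6)) :: AP] | D=∅]
step 3: [S=[-1] | E=∅ | C=[-4 :: PRIM2(mul) :: (λq. (let z = 7 in 6)) :: AP] | D=∅]
step 4: [S=[-4 :: -1] | E=∅ | C=[PRIM2(mul) :: (λq. (let z = 7 in 6)) :: AP] | D=∅]
step 5: [S=[4] | E=∅ | C=[(λq. (let z = 7 in 6)) :: AP] | D=∅]
step 6: [S=[clo(λq. (let z = 7 in 6), ∅) :: 4] | E=∅ | C=[AP] | D=∅]
step 7: [S=∅ | E={q↦4} | C=[(let z = 7 in 6)] | D=[(∅, ∅, ∅)]]
step 8: [S=∅ | E={q↦4} | C=[7 :: (λz. 6) :: AP] | D=[(∅, ∅, ∅)]]
step 9: [S=[7] | E={q↦4} | C=[(λz. 6) :: AP] | D=[(∅, ∅, ∅)]]
step 10: [S=[clo(λz. 6, {q↦4}) :: 7] | E={q↦4} | C=[AP] | D=[(∅, ∅, ∅)]]
step 11: [S=∅ | E={z↦7, q↦4} | C=[6] | D=[(∅, {q↦4}, ∅) :: (∅, ∅, ∅)]]
step 12: [S=[6] | E={z↦7, q↦4} | C=∅ | D=[(∅, {q↦4}, ∅) :: (∅, ∅, ∅)]]
step 13: [S=[6] | E={q↦4} | C=∅ | D=[(∅, ∅, ∅)]]
step 14: [S=[6] | E=∅ | C=∅ | D=∅]
→ final value 6

Answer: 6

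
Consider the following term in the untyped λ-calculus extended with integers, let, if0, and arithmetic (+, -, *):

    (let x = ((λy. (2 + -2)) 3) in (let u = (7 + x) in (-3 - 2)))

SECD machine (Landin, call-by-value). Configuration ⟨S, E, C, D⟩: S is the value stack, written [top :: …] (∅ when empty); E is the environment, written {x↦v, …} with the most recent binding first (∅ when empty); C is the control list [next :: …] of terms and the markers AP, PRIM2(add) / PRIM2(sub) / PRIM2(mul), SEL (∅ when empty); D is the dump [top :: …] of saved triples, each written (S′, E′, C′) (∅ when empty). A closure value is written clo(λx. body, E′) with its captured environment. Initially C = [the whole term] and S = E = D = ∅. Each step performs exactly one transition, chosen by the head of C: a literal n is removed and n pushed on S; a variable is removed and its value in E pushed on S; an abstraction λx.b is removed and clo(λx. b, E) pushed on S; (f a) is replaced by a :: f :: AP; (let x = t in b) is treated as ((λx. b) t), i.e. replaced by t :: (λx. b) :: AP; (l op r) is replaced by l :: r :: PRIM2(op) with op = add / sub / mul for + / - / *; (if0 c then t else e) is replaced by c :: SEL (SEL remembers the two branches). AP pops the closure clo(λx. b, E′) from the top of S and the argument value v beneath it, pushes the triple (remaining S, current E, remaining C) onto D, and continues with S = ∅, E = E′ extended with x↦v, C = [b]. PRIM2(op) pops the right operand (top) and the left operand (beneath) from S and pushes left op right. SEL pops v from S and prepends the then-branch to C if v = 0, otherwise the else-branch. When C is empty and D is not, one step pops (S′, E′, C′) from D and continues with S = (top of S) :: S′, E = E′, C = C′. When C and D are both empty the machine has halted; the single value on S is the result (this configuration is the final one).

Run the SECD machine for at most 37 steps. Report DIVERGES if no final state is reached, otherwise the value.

[0] <S=∅, E=∅, C=[(let x = ((λy. (2 + -2)) 3) in (let u = (7 + x) in (-3 - 2)))], D=∅>
[1] <S=∅, E=∅, C=[((λy. (2 + -2)) 3) :: (λx. (let u = (7 + x) in (-3 - 2))) :: AP], D=∅>
[2] <S=∅, E=∅, C=[3 :: (λy. (2 + -2)) :: AP :: (λx. (let u = (7 + x) in (-3 - 2))) :: AP], D=∅>
[3] <S=[3], E=∅, C=[(λy. (2 + -2)) :: AP :: (λx. (let u = (7 + x) in (-3 - 2))) :: AP], D=∅>
[4] <S=[clo(λy. (2 + -2), ∅) :: 3], E=∅, C=[AP :: (λx. (let u = (7 + x) in (-3 - 2))) :: AP], D=∅>
[5] <S=∅, E={y↦3}, C=[(2 + -2)], D=[(∅, ∅, [(λx. (let u = (7 + x) in (-3 - 2))) :: AP])]>
[6] <S=∅, E={y↦3}, C=[2 :: -2 :: PRIM2(add)], D=[(∅, ∅, [(λx. (let u = (7 + x) in (-3 - 2))) :: AP])]>
[7] <S=[2], E={y↦3}, C=[-2 :: PRIM2(add)], D=[(∅, ∅, [(λx. (let u = (7 + x) in (-3 - 2))) :: AP])]>
[8] <S=[-2 :: 2], E={y↦3}, C=[PRIM2(add)], D=[(∅, ∅, [(λx. (let u = (7 + x) in (-3 - 2))) :: AP])]>
[9] <S=[0], E={y↦3}, C=∅, D=[(∅, ∅, [(λx. (let u = (7 + x) in (-3 - 2))) :: AP])]>
[10] <S=[0], E=∅, C=[(λx. (let u = (7 + x) in (-3 - 2))) :: AP], D=∅>
[11] <S=[clo(λx. (let u = (7 + x) in (-3 - 2)), ∅) :: 0], E=∅, C=[AP], D=∅>
[12] <S=∅, E={x↦0}, C=[(let u = (7 + x) in (-3 - 2))], D=[(∅, ∅, ∅)]>
[13] <S=∅, E={x↦0}, C=[(7 + x) :: (λu. (-3 - 2)) :: AP], D=[(∅, ∅, ∅)]>
[14] <S=∅, E={x↦0}, C=[7 :: x :: PRIM2(add) :: (λu. (-3 - 2)) :: AP], D=[(∅, ∅, ∅)]>
[15] <S=[7], E={x↦0}, C=[x :: PRIM2(add) :: (λu. (-3 - 2)) :: AP], D=[(∅, ∅, ∅)]>
[16] <S=[0 :: 7], E={x↦0}, C=[PRIM2(add) :: (λu. (-3 - 2)) :: AP], D=[(∅, ∅, ∅)]>
[17] <S=[7], E={x↦0}, C=[(λu. (-3 - 2)) :: AP], D=[(∅, ∅, ∅)]>
[18] <S=[clo(λu. (-3 - 2), {x↦0}) :: 7], E={x↦0}, C=[AP], D=[(∅, ∅, ∅)]>
[19] <S=∅, E={u↦7, x↦0}, C=[(-3 - 2)], D=[(∅, {x↦0}, ∅) :: (∅, ∅, ∅)]>
[20] <S=∅, E={u↦7, x↦0}, C=[-3 :: 2 :: PRIM2(sub)], D=[(∅, {x↦0}, ∅) :: (∅, ∅, ∅)]>
[21] <S=[-3], E={u↦7, x↦0}, C=[2 :: PRIM2(sub)], D=[(∅, {x↦0}, ∅) :: (∅, ∅, ∅)]>
[22] <S=[2 :: -3], E={u↦7, x↦0}, C=[PRIM2(sub)], D=[(∅, {x↦0}, ∅) :: (∅, ∅, ∅)]>
[23] <S=[-5], E={u↦7, x↦0}, C=∅, D=[(∅, {x↦0}, ∅) :: (∅, ∅, ∅)]>
[24] <S=[-5], E={x↦0}, C=∅, D=[(∅, ∅, ∅)]>
[25] <S=[-5], E=∅, C=∅, D=∅>
→ final value -5

Answer: -5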